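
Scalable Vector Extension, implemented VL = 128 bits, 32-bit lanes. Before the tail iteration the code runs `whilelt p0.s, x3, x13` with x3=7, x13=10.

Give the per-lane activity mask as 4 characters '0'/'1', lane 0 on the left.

predicate = 1110

register lanes = 128/32 = 4
whilelt: lane j active iff 7+j < 10 → j < 3 → 3 active
bits (lane 0 leftmost): 1110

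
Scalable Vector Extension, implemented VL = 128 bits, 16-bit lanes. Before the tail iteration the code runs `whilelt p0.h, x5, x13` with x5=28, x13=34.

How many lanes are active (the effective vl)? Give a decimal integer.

vl = 6

register lanes = 128/16 = 8
whilelt: lane j active iff 28+j < 34 → j < 6 → 6 active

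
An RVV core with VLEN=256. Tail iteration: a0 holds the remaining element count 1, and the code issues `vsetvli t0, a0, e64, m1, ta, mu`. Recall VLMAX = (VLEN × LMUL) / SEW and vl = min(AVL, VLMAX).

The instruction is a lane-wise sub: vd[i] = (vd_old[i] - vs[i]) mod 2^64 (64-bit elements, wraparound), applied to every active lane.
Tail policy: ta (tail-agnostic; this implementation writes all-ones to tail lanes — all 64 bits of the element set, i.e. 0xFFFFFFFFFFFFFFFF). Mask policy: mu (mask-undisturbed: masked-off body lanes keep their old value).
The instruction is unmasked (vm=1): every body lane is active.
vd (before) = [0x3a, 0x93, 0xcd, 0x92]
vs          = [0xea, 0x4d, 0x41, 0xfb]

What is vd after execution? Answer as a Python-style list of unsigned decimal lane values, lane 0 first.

vd = [18446744073709551440, 18446744073709551615, 18446744073709551615, 18446744073709551615]

lanes per group: 256·1/64 = 4
vl ← min(1, 4) = 1
  i=0: sub(0x3a,0xea) → 18446744073709551440
  i=1: tail/ones → 18446744073709551615
  i=2: tail/ones → 18446744073709551615
  i=3: tail/ones → 18446744073709551615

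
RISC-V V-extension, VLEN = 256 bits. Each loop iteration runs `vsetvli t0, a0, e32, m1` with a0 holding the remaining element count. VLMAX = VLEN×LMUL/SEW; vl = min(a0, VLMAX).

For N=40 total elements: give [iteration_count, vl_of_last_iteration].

[iterations, last_vl] = [5, 8]

VLMAX = (256 × 1) / 32 = 8 lanes
40 elements at 8/iter → 5 passes, remainder 8 on the last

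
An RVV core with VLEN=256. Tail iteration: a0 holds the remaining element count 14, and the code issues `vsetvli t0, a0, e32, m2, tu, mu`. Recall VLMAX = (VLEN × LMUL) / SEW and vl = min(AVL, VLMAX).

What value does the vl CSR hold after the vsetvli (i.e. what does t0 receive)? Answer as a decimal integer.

vl = 14

VLMAX = (256 × 2) / 32 = 16 lanes
vl = min(AVL, VLMAX) = min(14, 16) = 14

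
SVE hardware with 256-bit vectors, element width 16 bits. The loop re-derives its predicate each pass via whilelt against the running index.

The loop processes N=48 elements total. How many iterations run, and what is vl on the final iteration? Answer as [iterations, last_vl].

[iterations, last_vl] = [3, 16]

register lanes = 256/16 = 16
N=48: ⌈48/16⌉ = 3 iters; last vl = 48 − 2×16 = 16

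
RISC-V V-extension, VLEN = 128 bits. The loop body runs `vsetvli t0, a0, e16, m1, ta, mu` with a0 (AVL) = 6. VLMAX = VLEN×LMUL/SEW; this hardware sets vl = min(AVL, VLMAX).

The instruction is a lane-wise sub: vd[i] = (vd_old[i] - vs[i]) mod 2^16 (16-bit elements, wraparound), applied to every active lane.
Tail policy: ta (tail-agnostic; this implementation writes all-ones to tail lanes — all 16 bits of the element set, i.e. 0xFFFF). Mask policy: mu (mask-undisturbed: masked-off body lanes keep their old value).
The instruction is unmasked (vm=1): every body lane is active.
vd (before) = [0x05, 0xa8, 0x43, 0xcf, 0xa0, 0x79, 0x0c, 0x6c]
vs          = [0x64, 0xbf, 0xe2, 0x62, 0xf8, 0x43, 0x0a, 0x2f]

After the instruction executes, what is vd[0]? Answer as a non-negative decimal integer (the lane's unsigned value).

VLMAX = VLEN×LMUL/SEW = 128×1/16 = 8
AVL=6 ≤ VLMAX=8, so vl = 6
[0] sub(0x05,0x64) = 0xffa1
[1] sub(0xa8,0xbf) = 0xffe9
[2] sub(0x43,0xe2) = 0xff61
[3] sub(0xcf,0x62) = 0x6d
[4] sub(0xa0,0xf8) = 0xffa8
[5] sub(0x79,0x43) = 0x36
[6] tail/ones = 0xffff
[7] tail/ones = 0xffff

vd[0] = 65441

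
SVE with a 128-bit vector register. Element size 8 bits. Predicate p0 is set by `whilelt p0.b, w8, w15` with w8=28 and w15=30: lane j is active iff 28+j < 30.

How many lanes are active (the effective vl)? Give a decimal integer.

vl = 2

128-bit reg / 8-bit elem → 16 lanes
p0[j] = (28+j < 30); true for j=0..1 → 2 lanes set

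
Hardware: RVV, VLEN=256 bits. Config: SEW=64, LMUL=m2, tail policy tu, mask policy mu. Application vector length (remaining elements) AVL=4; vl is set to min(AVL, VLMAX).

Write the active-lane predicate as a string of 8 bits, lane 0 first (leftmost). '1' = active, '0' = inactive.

predicate = 11110000

lanes per group: 256·2/64 = 8
AVL=4 ≤ VLMAX=8, so vl = 4
bits (lane 0 leftmost): 11110000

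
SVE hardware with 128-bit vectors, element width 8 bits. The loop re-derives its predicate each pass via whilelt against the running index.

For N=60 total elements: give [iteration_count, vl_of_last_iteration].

lane count: 128 div 8 = 16
iterations = ceil(60/16) = 4; final-pass vl = 12

[iterations, last_vl] = [4, 12]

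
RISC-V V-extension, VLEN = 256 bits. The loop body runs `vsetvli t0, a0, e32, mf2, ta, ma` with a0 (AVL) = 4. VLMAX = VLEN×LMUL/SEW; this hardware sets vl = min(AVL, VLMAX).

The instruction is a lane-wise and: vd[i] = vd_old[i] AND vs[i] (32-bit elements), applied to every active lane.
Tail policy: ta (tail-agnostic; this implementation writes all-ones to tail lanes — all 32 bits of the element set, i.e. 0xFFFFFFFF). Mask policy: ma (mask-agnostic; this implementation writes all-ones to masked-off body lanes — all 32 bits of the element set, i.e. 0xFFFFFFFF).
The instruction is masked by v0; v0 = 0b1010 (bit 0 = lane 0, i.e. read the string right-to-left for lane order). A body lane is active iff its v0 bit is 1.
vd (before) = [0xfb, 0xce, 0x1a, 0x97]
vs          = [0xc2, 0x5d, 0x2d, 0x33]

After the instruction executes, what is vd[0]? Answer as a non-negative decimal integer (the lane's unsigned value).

vd[0] = 4294967295

lanes per group: 256·1/2/32 = 4
AVL=4 ≤ VLMAX=4, so vl = 4
vd[0] mask-off/ones -> 0xffffffff
vd[1] and(0xce,0x5d) -> 0x4c
vd[2] mask-off/ones -> 0xffffffff
vd[3] and(0x97,0x33) -> 0x13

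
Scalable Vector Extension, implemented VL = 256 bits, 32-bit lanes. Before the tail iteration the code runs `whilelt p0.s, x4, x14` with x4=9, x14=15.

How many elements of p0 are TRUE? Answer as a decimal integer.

vl = 6

256-bit reg / 32-bit elem → 8 lanes
whilelt: lane j active iff 9+j < 15 → j < 6 → 6 active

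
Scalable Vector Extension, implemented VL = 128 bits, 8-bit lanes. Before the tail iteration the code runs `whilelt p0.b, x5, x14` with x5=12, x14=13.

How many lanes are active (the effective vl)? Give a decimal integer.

vl = 1

register lanes = 128/8 = 16
active while 12+j < 13, i.e. j ∈ [0,1) capped at 16 ⇒ 1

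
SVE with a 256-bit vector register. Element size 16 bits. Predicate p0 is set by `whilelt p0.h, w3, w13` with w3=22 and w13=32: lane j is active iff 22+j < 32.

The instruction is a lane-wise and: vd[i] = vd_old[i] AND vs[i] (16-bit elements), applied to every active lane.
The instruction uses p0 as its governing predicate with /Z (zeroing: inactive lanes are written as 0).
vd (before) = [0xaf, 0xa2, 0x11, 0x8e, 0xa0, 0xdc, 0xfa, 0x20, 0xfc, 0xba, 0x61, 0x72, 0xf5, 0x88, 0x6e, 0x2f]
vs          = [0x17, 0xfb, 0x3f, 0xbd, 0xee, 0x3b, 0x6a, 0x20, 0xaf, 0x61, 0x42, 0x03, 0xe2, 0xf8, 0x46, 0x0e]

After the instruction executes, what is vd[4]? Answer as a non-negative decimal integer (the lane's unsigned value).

register lanes = 256/16 = 16
p0[j] = (22+j < 32); true for j=0..9 → 10 lanes set
  i=0: and(0xaf,0x17) → 7
  i=1: and(0xa2,0xfb) → 162
  i=2: and(0x11,0x3f) → 17
  i=3: and(0x8e,0xbd) → 140
  i=4: and(0xa0,0xee) → 160
  i=5: and(0xdc,0x3b) → 24
  i=6: and(0xfa,0x6a) → 106
  i=7: and(0x20,0x20) → 32
  i=8: and(0xfc,0xaf) → 172
  i=9: and(0xba,0x61) → 32
  i=10: tail/zero → 0
  i=11: tail/zero → 0
  i=12: tail/zero → 0
  i=13: tail/zero → 0
  i=14: tail/zero → 0
  i=15: tail/zero → 0

vd[4] = 160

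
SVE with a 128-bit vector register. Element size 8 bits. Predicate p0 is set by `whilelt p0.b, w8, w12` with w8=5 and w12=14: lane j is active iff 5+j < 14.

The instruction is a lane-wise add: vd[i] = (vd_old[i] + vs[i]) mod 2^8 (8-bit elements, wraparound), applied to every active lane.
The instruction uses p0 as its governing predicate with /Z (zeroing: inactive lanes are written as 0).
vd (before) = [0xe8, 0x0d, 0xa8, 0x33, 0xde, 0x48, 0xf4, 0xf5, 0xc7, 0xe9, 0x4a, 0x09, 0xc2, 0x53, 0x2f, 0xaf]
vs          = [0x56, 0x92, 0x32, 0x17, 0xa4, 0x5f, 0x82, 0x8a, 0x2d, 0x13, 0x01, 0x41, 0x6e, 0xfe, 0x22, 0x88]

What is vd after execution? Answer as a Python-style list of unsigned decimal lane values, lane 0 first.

vd = [62, 159, 218, 74, 130, 167, 118, 127, 244, 0, 0, 0, 0, 0, 0, 0]

register lanes = 128/8 = 16
whilelt: lane j active iff 5+j < 14 → j < 9 → 9 active
  i=0: add(0xe8,0x56) → 62
  i=1: add(0x0d,0x92) → 159
  i=2: add(0xa8,0x32) → 218
  i=3: add(0x33,0x17) → 74
  i=4: add(0xde,0xa4) → 130
  i=5: add(0x48,0x5f) → 167
  i=6: add(0xf4,0x82) → 118
  i=7: add(0xf5,0x8a) → 127
  i=8: add(0xc7,0x2d) → 244
  i=9: tail/zero → 0
  i=10: tail/zero → 0
  i=11: tail/zero → 0
  i=12: tail/zero → 0
  i=13: tail/zero → 0
  i=14: tail/zero → 0
  i=15: tail/zero → 0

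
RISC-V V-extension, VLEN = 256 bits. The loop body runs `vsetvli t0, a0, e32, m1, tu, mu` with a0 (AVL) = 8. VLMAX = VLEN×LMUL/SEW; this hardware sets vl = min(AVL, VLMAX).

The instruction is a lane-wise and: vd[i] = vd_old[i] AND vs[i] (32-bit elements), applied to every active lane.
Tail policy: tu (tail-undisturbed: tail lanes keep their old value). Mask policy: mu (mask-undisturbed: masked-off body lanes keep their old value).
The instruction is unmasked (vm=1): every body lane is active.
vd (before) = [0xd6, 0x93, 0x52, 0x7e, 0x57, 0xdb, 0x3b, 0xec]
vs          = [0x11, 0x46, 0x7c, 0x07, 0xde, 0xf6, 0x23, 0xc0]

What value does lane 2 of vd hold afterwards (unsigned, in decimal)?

VLMAX = (256 × 1) / 32 = 8 lanes
AVL=8 ≤ VLMAX=8, so vl = 8
lane  0: and(0xd6,0x11) ⇒ 0x10
lane  1: and(0x93,0x46) ⇒ 0x02
lane  2: and(0x52,0x7c) ⇒ 0x50
lane  3: and(0x7e,0x07) ⇒ 0x06
lane  4: and(0x57,0xde) ⇒ 0x56
lane  5: and(0xdb,0xf6) ⇒ 0xd2
lane  6: and(0x3b,0x23) ⇒ 0x23
lane  7: and(0xec,0xc0) ⇒ 0xc0

vd[2] = 80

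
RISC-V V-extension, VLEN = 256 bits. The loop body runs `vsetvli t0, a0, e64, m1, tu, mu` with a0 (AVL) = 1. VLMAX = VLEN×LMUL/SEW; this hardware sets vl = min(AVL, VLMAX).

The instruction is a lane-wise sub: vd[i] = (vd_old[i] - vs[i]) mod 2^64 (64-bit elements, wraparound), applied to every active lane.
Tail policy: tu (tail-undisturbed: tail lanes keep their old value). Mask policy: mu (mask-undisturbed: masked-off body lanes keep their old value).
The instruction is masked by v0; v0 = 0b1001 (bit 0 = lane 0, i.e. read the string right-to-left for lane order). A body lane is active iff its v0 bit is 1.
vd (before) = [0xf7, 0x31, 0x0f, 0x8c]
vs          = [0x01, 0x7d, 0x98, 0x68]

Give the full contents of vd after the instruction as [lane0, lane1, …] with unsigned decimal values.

vd = [246, 49, 15, 140]

VLMAX = VLEN×LMUL/SEW = 256×1/64 = 4
vl = min(AVL, VLMAX) = min(1, 4) = 1
[0] sub(0xf7,0x01) = 0xf6
[1] tail/keep = 0x31
[2] tail/keep = 0x0f
[3] tail/keep = 0x8c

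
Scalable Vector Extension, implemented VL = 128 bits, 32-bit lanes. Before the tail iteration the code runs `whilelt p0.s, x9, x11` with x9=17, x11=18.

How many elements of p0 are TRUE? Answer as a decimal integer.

vl = 1

128-bit reg / 32-bit elem → 4 lanes
p0[j] = (17+j < 18); true for j=0..0 → 1 lanes set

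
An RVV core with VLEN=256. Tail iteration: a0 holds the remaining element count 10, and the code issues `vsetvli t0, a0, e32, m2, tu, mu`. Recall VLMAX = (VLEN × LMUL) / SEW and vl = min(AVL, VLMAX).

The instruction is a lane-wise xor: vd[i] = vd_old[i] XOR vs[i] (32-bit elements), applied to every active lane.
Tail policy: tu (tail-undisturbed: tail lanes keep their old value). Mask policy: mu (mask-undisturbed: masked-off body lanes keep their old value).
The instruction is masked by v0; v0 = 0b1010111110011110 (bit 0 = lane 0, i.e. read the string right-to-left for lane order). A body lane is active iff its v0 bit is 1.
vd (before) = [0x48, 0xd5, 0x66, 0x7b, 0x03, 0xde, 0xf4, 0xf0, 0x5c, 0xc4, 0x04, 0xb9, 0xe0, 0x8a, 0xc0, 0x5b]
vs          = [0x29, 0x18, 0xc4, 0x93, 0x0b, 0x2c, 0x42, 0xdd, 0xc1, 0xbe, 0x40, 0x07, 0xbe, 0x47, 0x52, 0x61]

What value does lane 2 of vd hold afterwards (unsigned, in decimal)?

VLMAX = VLEN×LMUL/SEW = 256×2/32 = 16
vl ← min(10, 16) = 10
[0] mask-off/keep = 0x48
[1] xor(0xd5,0x18) = 0xcd
[2] xor(0x66,0xc4) = 0xa2
[3] xor(0x7b,0x93) = 0xe8
[4] xor(0x03,0x0b) = 0x08
[5] mask-off/keep = 0xde
[6] mask-off/keep = 0xf4
[7] xor(0xf0,0xdd) = 0x2d
[8] xor(0x5c,0xc1) = 0x9d
[9] xor(0xc4,0xbe) = 0x7a
[10] tail/keep = 0x04
[11] tail/keep = 0xb9
[12] tail/keep = 0xe0
[13] tail/keep = 0x8a
[14] tail/keep = 0xc0
[15] tail/keep = 0x5b

vd[2] = 162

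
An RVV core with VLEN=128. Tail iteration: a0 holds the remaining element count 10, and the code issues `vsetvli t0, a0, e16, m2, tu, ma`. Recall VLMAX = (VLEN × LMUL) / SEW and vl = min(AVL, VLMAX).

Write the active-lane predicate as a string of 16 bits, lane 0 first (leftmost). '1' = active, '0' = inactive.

predicate = 1111111111000000

VLMAX = (128 × 2) / 16 = 16 lanes
vl ← min(10, 16) = 10
bits (lane 0 leftmost): 1111111111000000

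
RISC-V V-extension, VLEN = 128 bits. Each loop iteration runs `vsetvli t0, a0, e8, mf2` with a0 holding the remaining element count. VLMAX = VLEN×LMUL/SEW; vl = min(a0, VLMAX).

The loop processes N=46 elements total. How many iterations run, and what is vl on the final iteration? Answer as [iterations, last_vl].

lanes per group: 128·1/2/8 = 8
46 elements at 8/iter → 6 passes, remainder 6 on the last

[iterations, last_vl] = [6, 6]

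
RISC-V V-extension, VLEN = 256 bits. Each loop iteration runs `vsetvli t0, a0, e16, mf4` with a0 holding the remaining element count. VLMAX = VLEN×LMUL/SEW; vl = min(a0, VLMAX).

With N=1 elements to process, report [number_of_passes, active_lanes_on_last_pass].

[iterations, last_vl] = [1, 1]

VLMAX = (256 × 1/4) / 16 = 4 lanes
N=1: ⌈1/4⌉ = 1 iters; last vl = 1 − 0×4 = 1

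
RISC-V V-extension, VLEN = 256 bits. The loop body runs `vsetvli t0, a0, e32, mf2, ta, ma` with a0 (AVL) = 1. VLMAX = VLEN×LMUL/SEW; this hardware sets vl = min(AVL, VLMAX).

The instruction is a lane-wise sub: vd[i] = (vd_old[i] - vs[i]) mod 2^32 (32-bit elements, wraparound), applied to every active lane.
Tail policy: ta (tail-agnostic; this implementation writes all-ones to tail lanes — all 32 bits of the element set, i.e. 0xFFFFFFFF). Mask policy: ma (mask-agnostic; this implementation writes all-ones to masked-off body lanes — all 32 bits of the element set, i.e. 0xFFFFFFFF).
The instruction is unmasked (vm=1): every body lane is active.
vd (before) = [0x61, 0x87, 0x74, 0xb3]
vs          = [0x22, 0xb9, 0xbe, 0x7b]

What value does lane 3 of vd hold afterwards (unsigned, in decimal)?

VLMAX = (256 × 1/2) / 32 = 4 lanes
vl = min(AVL, VLMAX) = min(1, 4) = 1
vd[0] sub(0x61,0x22) -> 0x3f
vd[1] tail/ones -> 0xffffffff
vd[2] tail/ones -> 0xffffffff
vd[3] tail/ones -> 0xffffffff

vd[3] = 4294967295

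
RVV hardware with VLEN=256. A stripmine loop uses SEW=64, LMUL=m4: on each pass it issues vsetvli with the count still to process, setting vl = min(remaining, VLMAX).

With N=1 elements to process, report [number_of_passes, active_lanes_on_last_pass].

[iterations, last_vl] = [1, 1]

lanes per group: 256·4/64 = 16
iterations = ceil(1/16) = 1; final-pass vl = 1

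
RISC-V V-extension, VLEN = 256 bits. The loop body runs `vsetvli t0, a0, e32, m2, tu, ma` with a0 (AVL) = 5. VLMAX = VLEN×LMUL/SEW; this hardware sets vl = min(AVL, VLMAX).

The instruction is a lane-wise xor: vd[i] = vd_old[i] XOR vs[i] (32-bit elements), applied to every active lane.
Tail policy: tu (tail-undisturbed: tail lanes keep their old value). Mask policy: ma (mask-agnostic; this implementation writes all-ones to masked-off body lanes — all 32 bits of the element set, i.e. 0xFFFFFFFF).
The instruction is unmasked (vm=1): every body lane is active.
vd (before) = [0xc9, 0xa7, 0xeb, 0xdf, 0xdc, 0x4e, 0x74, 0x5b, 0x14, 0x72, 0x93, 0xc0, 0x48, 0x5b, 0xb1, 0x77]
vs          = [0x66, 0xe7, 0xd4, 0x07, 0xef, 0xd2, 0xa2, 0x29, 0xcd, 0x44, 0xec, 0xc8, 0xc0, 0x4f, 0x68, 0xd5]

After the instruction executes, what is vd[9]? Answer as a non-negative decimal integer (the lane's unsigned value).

VLMAX = VLEN×LMUL/SEW = 256×2/32 = 16
AVL=5 ≤ VLMAX=16, so vl = 5
lane  0: xor(0xc9,0x66) ⇒ 0xaf
lane  1: xor(0xa7,0xe7) ⇒ 0x40
lane  2: xor(0xeb,0xd4) ⇒ 0x3f
lane  3: xor(0xdf,0x07) ⇒ 0xd8
lane  4: xor(0xdc,0xef) ⇒ 0x33
lane  5: tail/keep ⇒ 0x4e
lane  6: tail/keep ⇒ 0x74
lane  7: tail/keep ⇒ 0x5b
lane  8: tail/keep ⇒ 0x14
lane  9: tail/keep ⇒ 0x72
lane 10: tail/keep ⇒ 0x93
lane 11: tail/keep ⇒ 0xc0
lane 12: tail/keep ⇒ 0x48
lane 13: tail/keep ⇒ 0x5b
lane 14: tail/keep ⇒ 0xb1
lane 15: tail/keep ⇒ 0x77

vd[9] = 114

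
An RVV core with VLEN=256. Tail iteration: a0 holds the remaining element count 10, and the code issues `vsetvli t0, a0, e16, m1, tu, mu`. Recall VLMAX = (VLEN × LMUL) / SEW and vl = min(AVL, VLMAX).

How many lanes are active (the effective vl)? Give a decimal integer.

vl = 10

lanes per group: 256·1/16 = 16
vl = min(AVL, VLMAX) = min(10, 16) = 10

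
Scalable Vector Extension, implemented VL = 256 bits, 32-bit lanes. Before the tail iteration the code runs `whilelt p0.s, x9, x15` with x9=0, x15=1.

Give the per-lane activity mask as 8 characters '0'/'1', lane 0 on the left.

256-bit reg / 32-bit elem → 8 lanes
whilelt: lane j active iff 0+j < 1 → j < 1 → 1 active
bits (lane 0 leftmost): 10000000

predicate = 10000000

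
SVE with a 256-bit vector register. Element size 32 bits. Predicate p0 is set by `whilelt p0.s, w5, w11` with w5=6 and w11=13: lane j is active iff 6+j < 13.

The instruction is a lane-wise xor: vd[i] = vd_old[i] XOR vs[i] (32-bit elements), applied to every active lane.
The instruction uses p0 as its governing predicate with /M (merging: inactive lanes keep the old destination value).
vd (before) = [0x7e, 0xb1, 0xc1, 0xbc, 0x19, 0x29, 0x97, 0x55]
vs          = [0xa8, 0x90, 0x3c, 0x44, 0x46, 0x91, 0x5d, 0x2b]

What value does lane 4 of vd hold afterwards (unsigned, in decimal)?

lane count: 256 div 32 = 8
active while 6+j < 13, i.e. j ∈ [0,7) capped at 8 ⇒ 7
vd[0] xor(0x7e,0xa8) -> 0xd6
vd[1] xor(0xb1,0x90) -> 0x21
vd[2] xor(0xc1,0x3c) -> 0xfd
vd[3] xor(0xbc,0x44) -> 0xf8
vd[4] xor(0x19,0x46) -> 0x5f
vd[5] xor(0x29,0x91) -> 0xb8
vd[6] xor(0x97,0x5d) -> 0xca
vd[7] tail/keep -> 0x55

vd[4] = 95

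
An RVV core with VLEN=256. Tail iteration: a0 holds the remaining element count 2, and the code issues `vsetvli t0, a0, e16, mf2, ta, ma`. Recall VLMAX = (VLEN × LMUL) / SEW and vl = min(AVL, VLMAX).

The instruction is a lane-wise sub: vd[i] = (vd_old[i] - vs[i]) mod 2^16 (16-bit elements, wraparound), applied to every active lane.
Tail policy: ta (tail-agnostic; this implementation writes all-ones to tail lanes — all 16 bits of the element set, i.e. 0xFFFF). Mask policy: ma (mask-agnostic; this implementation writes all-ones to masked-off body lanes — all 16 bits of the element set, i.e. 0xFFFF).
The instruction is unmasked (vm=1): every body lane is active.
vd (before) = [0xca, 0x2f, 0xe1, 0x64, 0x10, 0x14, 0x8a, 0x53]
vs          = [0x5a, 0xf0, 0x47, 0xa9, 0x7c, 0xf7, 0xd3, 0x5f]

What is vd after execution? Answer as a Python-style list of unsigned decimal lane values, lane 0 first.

VLMAX = VLEN×LMUL/SEW = 256×1/2/16 = 8
vl = min(AVL, VLMAX) = min(2, 8) = 2
vd[0] sub(0xca,0x5a) -> 0x70
vd[1] sub(0x2f,0xf0) -> 0xff3f
vd[2] tail/ones -> 0xffff
vd[3] tail/ones -> 0xffff
vd[4] tail/ones -> 0xffff
vd[5] tail/ones -> 0xffff
vd[6] tail/ones -> 0xffff
vd[7] tail/ones -> 0xffff

vd = [112, 65343, 65535, 65535, 65535, 65535, 65535, 65535]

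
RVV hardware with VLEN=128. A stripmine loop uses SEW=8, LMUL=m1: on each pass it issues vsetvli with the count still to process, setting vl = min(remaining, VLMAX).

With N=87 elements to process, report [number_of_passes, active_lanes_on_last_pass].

lanes per group: 128·1/8 = 16
iterations = ceil(87/16) = 6; final-pass vl = 7

[iterations, last_vl] = [6, 7]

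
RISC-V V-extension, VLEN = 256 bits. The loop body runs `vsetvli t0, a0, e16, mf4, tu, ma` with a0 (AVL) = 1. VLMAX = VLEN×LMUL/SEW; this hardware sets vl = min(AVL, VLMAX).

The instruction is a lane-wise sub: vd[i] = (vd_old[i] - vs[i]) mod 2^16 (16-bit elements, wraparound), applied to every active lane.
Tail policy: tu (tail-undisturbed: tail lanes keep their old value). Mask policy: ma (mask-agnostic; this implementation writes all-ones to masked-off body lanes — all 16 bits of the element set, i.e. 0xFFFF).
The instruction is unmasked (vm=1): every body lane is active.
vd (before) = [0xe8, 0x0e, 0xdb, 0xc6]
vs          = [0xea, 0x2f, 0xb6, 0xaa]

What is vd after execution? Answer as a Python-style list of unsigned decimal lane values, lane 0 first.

vd = [65534, 14, 219, 198]

VLMAX = VLEN×LMUL/SEW = 256×1/4/16 = 4
vl ← min(1, 4) = 1
  i=0: sub(0xe8,0xea) → 65534
  i=1: tail/keep → 14
  i=2: tail/keep → 219
  i=3: tail/keep → 198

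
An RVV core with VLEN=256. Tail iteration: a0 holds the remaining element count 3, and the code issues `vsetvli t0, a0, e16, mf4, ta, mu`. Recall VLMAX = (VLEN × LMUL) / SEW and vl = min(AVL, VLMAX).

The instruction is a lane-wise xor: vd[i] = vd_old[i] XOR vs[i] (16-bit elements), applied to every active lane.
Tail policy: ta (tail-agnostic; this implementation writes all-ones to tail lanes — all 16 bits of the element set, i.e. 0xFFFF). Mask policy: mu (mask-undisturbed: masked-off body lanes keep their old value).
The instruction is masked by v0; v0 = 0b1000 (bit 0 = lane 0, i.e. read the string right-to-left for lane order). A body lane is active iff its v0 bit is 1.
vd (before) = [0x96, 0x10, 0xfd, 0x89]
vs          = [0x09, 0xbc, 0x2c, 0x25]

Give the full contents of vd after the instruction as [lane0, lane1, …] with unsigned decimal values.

VLMAX = (256 × 1/4) / 16 = 4 lanes
vl ← min(3, 4) = 3
vd[0] mask-off/keep -> 0x96
vd[1] mask-off/keep -> 0x10
vd[2] mask-off/keep -> 0xfd
vd[3] tail/ones -> 0xffff

vd = [150, 16, 253, 65535]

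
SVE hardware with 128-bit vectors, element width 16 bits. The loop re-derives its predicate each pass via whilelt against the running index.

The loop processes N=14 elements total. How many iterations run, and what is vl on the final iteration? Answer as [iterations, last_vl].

128-bit reg / 16-bit elem → 8 lanes
N=14: ⌈14/8⌉ = 2 iters; last vl = 14 − 1×8 = 6

[iterations, last_vl] = [2, 6]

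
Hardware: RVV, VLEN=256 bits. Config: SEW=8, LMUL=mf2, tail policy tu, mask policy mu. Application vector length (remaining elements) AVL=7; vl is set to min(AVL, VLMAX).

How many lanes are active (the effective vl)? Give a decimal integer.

vl = 7

lanes per group: 256·1/2/8 = 16
AVL=7 ≤ VLMAX=16, so vl = 7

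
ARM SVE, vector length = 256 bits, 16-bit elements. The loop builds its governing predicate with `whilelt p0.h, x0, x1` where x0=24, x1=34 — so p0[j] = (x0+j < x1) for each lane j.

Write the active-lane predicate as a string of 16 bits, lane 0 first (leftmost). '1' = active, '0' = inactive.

register lanes = 256/16 = 16
whilelt: lane j active iff 24+j < 34 → j < 10 → 10 active
bits (lane 0 leftmost): 1111111111000000

predicate = 1111111111000000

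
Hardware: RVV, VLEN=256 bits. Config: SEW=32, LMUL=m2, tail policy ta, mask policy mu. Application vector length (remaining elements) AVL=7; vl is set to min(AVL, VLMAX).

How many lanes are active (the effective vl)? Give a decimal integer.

VLMAX = VLEN×LMUL/SEW = 256×2/32 = 16
AVL=7 ≤ VLMAX=16, so vl = 7

vl = 7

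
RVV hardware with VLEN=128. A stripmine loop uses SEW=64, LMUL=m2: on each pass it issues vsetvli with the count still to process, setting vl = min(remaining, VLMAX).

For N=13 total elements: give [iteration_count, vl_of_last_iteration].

lanes per group: 128·2/64 = 4
N=13: ⌈13/4⌉ = 4 iters; last vl = 13 − 3×4 = 1

[iterations, last_vl] = [4, 1]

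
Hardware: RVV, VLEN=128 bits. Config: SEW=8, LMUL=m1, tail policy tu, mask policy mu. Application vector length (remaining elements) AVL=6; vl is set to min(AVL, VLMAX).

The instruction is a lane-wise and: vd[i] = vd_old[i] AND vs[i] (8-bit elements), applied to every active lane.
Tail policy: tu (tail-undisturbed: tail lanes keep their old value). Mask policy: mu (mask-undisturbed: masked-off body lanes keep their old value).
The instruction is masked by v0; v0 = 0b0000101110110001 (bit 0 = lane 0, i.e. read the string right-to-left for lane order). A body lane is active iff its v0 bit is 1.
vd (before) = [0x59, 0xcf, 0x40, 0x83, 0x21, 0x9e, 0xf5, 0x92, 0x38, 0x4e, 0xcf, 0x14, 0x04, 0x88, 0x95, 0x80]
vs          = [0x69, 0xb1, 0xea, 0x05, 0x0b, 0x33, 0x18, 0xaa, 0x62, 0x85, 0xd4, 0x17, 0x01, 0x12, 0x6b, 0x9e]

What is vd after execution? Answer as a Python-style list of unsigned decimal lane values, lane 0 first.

VLMAX = (128 × 1) / 8 = 16 lanes
vl ← min(6, 16) = 6
lane  0: and(0x59,0x69) ⇒ 0x49
lane  1: mask-off/keep ⇒ 0xcf
lane  2: mask-off/keep ⇒ 0x40
lane  3: mask-off/keep ⇒ 0x83
lane  4: and(0x21,0x0b) ⇒ 0x01
lane  5: and(0x9e,0x33) ⇒ 0x12
lane  6: tail/keep ⇒ 0xf5
lane  7: tail/keep ⇒ 0x92
lane  8: tail/keep ⇒ 0x38
lane  9: tail/keep ⇒ 0x4e
lane 10: tail/keep ⇒ 0xcf
lane 11: tail/keep ⇒ 0x14
lane 12: tail/keep ⇒ 0x04
lane 13: tail/keep ⇒ 0x88
lane 14: tail/keep ⇒ 0x95
lane 15: tail/keep ⇒ 0x80

vd = [73, 207, 64, 131, 1, 18, 245, 146, 56, 78, 207, 20, 4, 136, 149, 128]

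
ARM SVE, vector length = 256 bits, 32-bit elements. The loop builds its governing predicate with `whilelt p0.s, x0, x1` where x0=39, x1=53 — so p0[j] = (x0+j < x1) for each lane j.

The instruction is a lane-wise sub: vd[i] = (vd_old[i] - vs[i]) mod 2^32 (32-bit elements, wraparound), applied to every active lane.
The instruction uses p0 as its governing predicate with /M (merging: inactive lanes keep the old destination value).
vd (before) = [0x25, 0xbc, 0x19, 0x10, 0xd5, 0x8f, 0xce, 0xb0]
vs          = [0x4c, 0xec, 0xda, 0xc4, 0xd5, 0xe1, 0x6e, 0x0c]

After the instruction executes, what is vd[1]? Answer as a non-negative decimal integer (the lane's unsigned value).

256-bit reg / 32-bit elem → 8 lanes
whilelt: lane j active iff 39+j < 53 → j < 14 → 8 active
lane  0: sub(0x25,0x4c) ⇒ 0xffffffd9
lane  1: sub(0xbc,0xec) ⇒ 0xffffffd0
lane  2: sub(0x19,0xda) ⇒ 0xffffff3f
lane  3: sub(0x10,0xc4) ⇒ 0xffffff4c
lane  4: sub(0xd5,0xd5) ⇒ 0x00
lane  5: sub(0x8f,0xe1) ⇒ 0xffffffae
lane  6: sub(0xce,0x6e) ⇒ 0x60
lane  7: sub(0xb0,0x0c) ⇒ 0xa4

vd[1] = 4294967248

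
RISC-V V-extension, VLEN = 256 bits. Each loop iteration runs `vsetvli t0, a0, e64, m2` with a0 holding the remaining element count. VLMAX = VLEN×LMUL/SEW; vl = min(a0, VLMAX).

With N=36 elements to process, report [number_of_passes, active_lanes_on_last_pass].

[iterations, last_vl] = [5, 4]

lanes per group: 256·2/64 = 8
N=36: ⌈36/8⌉ = 5 iters; last vl = 36 − 4×8 = 4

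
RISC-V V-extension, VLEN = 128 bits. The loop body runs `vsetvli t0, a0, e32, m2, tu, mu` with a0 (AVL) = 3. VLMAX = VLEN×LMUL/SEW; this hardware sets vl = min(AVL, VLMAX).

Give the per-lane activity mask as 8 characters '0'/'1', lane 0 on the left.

VLMAX = VLEN×LMUL/SEW = 128×2/32 = 8
AVL=3 ≤ VLMAX=8, so vl = 3
bits (lane 0 leftmost): 11100000

predicate = 11100000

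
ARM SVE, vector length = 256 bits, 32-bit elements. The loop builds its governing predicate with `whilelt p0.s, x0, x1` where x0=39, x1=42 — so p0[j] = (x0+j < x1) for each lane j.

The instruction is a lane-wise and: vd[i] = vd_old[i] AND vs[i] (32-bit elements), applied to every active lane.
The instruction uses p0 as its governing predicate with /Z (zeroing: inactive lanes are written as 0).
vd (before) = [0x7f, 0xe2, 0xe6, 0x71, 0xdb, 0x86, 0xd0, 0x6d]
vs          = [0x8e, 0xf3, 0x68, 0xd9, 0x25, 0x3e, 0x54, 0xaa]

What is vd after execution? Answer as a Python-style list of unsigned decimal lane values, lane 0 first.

vd = [14, 226, 96, 0, 0, 0, 0, 0]

lane count: 256 div 32 = 8
p0[j] = (39+j < 42); true for j=0..2 → 3 lanes set
lane  0: and(0x7f,0x8e) ⇒ 0x0e
lane  1: and(0xe2,0xf3) ⇒ 0xe2
lane  2: and(0xe6,0x68) ⇒ 0x60
lane  3: tail/zero ⇒ 0x00
lane  4: tail/zero ⇒ 0x00
lane  5: tail/zero ⇒ 0x00
lane  6: tail/zero ⇒ 0x00
lane  7: tail/zero ⇒ 0x00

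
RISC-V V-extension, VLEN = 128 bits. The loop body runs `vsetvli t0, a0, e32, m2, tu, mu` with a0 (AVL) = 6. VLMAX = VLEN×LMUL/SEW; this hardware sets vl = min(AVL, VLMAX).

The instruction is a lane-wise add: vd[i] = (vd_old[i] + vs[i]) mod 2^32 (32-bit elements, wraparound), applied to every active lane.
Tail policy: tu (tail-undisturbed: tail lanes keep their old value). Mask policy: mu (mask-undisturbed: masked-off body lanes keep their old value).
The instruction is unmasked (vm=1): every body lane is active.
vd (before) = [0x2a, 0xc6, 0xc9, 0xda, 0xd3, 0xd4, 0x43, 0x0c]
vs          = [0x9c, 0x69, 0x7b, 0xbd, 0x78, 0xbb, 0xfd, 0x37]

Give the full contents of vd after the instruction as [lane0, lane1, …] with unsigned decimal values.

VLMAX = (128 × 2) / 32 = 8 lanes
vl ← min(6, 8) = 6
vd[0] add(0x2a,0x9c) -> 0xc6
vd[1] add(0xc6,0x69) -> 0x12f
vd[2] add(0xc9,0x7b) -> 0x144
vd[3] add(0xda,0xbd) -> 0x197
vd[4] add(0xd3,0x78) -> 0x14b
vd[5] add(0xd4,0xbb) -> 0x18f
vd[6] tail/keep -> 0x43
vd[7] tail/keep -> 0x0c

vd = [198, 303, 324, 407, 331, 399, 67, 12]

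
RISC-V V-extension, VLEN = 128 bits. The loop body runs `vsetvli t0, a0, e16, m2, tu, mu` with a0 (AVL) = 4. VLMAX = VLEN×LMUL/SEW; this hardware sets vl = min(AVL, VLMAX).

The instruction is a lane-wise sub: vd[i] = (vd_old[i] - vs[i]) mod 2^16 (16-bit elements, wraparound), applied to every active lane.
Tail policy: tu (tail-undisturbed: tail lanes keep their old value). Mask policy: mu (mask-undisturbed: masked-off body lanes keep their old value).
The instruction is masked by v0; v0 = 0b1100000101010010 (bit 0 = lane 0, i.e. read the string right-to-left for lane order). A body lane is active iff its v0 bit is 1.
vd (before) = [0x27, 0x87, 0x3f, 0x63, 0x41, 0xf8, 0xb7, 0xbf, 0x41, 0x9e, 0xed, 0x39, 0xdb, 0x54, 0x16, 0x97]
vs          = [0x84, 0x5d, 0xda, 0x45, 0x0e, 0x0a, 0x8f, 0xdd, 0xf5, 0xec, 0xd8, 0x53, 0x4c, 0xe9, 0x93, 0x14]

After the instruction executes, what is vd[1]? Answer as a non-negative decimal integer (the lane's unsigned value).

vd[1] = 42

VLMAX = (128 × 2) / 16 = 16 lanes
AVL=4 ≤ VLMAX=16, so vl = 4
lane  0: mask-off/keep ⇒ 0x27
lane  1: sub(0x87,0x5d) ⇒ 0x2a
lane  2: mask-off/keep ⇒ 0x3f
lane  3: mask-off/keep ⇒ 0x63
lane  4: tail/keep ⇒ 0x41
lane  5: tail/keep ⇒ 0xf8
lane  6: tail/keep ⇒ 0xb7
lane  7: tail/keep ⇒ 0xbf
lane  8: tail/keep ⇒ 0x41
lane  9: tail/keep ⇒ 0x9e
lane 10: tail/keep ⇒ 0xed
lane 11: tail/keep ⇒ 0x39
lane 12: tail/keep ⇒ 0xdb
lane 13: tail/keep ⇒ 0x54
lane 14: tail/keep ⇒ 0x16
lane 15: tail/keep ⇒ 0x97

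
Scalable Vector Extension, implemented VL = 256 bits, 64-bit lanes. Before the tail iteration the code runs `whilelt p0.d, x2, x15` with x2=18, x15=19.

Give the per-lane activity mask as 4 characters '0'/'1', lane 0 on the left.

predicate = 1000

lane count: 256 div 64 = 4
active while 18+j < 19, i.e. j ∈ [0,1) capped at 4 ⇒ 1
bits (lane 0 leftmost): 1000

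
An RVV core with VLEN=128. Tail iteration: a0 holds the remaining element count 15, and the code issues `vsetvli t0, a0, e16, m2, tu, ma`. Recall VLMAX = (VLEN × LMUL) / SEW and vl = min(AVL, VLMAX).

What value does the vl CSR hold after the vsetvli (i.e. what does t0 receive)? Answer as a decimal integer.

vl = 15

lanes per group: 128·2/16 = 16
vl = min(AVL, VLMAX) = min(15, 16) = 15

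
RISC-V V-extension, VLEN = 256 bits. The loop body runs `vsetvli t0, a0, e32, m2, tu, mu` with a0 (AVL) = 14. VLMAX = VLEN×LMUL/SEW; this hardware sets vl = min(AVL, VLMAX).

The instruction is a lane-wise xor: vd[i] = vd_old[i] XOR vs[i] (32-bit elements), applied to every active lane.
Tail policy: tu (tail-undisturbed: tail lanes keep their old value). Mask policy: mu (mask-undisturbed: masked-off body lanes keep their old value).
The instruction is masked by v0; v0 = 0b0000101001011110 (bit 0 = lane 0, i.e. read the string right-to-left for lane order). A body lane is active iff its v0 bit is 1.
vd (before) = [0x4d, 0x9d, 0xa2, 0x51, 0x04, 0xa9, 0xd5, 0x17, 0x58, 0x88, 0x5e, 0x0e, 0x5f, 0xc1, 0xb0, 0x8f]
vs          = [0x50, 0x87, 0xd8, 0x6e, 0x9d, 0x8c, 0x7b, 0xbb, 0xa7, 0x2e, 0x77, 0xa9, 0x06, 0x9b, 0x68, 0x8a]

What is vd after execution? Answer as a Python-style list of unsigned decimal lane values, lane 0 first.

vd = [77, 26, 122, 63, 153, 169, 174, 23, 88, 166, 94, 167, 95, 193, 176, 143]

VLMAX = VLEN×LMUL/SEW = 256×2/32 = 16
vl ← min(14, 16) = 14
lane  0: mask-off/keep ⇒ 0x4d
lane  1: xor(0x9d,0x87) ⇒ 0x1a
lane  2: xor(0xa2,0xd8) ⇒ 0x7a
lane  3: xor(0x51,0x6e) ⇒ 0x3f
lane  4: xor(0x04,0x9d) ⇒ 0x99
lane  5: mask-off/keep ⇒ 0xa9
lane  6: xor(0xd5,0x7b) ⇒ 0xae
lane  7: mask-off/keep ⇒ 0x17
lane  8: mask-off/keep ⇒ 0x58
lane  9: xor(0x88,0x2e) ⇒ 0xa6
lane 10: mask-off/keep ⇒ 0x5e
lane 11: xor(0x0e,0xa9) ⇒ 0xa7
lane 12: mask-off/keep ⇒ 0x5f
lane 13: mask-off/keep ⇒ 0xc1
lane 14: tail/keep ⇒ 0xb0
lane 15: tail/keep ⇒ 0x8f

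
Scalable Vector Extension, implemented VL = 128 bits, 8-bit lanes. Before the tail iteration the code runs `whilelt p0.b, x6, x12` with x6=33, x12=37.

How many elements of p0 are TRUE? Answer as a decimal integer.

vl = 4

register lanes = 128/8 = 16
whilelt: lane j active iff 33+j < 37 → j < 4 → 4 active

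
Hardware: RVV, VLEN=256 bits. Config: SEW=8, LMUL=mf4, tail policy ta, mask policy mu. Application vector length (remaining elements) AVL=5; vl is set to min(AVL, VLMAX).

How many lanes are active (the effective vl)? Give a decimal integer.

lanes per group: 256·1/4/8 = 8
AVL=5 ≤ VLMAX=8, so vl = 5

vl = 5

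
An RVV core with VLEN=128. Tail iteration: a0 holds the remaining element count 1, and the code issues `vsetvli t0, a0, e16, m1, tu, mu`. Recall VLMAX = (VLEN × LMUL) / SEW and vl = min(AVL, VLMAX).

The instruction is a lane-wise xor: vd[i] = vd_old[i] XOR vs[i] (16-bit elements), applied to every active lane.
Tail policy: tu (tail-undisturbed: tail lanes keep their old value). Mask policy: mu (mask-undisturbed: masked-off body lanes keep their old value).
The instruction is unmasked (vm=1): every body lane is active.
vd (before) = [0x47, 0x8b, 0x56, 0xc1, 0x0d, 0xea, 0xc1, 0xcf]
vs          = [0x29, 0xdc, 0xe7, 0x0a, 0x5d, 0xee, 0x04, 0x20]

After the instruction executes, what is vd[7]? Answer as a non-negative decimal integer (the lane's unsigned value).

lanes per group: 128·1/16 = 8
vl = min(AVL, VLMAX) = min(1, 8) = 1
lane  0: xor(0x47,0x29) ⇒ 0x6e
lane  1: tail/keep ⇒ 0x8b
lane  2: tail/keep ⇒ 0x56
lane  3: tail/keep ⇒ 0xc1
lane  4: tail/keep ⇒ 0x0d
lane  5: tail/keep ⇒ 0xea
lane  6: tail/keep ⇒ 0xc1
lane  7: tail/keep ⇒ 0xcf

vd[7] = 207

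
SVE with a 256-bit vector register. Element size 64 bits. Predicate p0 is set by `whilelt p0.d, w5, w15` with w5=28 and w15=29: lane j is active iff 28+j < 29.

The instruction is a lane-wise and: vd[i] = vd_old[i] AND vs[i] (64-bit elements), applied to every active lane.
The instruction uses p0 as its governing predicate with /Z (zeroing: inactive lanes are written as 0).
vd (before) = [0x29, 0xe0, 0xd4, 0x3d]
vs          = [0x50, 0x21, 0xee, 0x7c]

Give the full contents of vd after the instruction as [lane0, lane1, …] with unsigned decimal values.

256-bit reg / 64-bit elem → 4 lanes
active while 28+j < 29, i.e. j ∈ [0,1) capped at 4 ⇒ 1
vd[0] and(0x29,0x50) -> 0x00
vd[1] tail/zero -> 0x00
vd[2] tail/zero -> 0x00
vd[3] tail/zero -> 0x00

vd = [0, 0, 0, 0]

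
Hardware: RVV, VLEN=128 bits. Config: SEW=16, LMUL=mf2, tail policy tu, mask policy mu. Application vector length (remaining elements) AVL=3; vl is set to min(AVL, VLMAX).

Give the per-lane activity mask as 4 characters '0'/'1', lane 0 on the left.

predicate = 1110

VLMAX = VLEN×LMUL/SEW = 128×1/2/16 = 4
vl ← min(3, 4) = 3
bits (lane 0 leftmost): 1110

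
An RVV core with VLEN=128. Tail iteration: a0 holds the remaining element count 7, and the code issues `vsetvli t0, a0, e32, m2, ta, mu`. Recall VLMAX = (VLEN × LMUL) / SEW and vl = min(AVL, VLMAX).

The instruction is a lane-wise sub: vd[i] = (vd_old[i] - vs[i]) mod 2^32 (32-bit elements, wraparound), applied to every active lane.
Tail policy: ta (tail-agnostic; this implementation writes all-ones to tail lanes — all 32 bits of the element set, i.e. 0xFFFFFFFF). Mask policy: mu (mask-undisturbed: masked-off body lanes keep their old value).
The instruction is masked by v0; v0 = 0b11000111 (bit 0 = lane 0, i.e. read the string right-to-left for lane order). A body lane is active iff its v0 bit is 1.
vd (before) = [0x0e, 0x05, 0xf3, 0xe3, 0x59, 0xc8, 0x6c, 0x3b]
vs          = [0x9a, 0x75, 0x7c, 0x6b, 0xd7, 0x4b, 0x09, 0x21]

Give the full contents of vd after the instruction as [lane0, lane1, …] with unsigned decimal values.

VLMAX = (128 × 2) / 32 = 8 lanes
vl ← min(7, 8) = 7
vd[0] sub(0x0e,0x9a) -> 0xffffff74
vd[1] sub(0x05,0x75) -> 0xffffff90
vd[2] sub(0xf3,0x7c) -> 0x77
vd[3] mask-off/keep -> 0xe3
vd[4] mask-off/keep -> 0x59
vd[5] mask-off/keep -> 0xc8
vd[6] sub(0x6c,0x09) -> 0x63
vd[7] tail/ones -> 0xffffffff

vd = [4294967156, 4294967184, 119, 227, 89, 200, 99, 4294967295]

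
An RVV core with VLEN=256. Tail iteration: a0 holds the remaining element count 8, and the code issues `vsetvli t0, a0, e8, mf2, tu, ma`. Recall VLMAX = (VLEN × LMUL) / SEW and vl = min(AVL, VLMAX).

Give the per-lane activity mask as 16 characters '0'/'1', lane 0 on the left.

lanes per group: 256·1/2/8 = 16
vl ← min(8, 16) = 8
bits (lane 0 leftmost): 1111111100000000

predicate = 1111111100000000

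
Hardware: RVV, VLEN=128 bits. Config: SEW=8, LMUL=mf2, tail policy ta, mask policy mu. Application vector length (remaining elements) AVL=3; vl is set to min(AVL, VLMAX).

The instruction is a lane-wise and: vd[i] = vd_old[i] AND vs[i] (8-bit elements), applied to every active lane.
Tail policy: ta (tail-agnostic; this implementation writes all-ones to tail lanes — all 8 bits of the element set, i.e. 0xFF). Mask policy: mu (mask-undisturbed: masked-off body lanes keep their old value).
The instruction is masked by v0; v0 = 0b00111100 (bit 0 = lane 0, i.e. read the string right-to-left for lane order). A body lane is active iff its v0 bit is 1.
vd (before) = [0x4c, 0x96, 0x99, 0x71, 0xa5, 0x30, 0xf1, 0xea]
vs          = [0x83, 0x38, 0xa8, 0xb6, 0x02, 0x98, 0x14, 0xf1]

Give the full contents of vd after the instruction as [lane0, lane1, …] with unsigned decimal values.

VLMAX = (128 × 1/2) / 8 = 8 lanes
AVL=3 ≤ VLMAX=8, so vl = 3
vd[0] mask-off/keep -> 0x4c
vd[1] mask-off/keep -> 0x96
vd[2] and(0x99,0xa8) -> 0x88
vd[3] tail/ones -> 0xff
vd[4] tail/ones -> 0xff
vd[5] tail/ones -> 0xff
vd[6] tail/ones -> 0xff
vd[7] tail/ones -> 0xff

vd = [76, 150, 136, 255, 255, 255, 255, 255]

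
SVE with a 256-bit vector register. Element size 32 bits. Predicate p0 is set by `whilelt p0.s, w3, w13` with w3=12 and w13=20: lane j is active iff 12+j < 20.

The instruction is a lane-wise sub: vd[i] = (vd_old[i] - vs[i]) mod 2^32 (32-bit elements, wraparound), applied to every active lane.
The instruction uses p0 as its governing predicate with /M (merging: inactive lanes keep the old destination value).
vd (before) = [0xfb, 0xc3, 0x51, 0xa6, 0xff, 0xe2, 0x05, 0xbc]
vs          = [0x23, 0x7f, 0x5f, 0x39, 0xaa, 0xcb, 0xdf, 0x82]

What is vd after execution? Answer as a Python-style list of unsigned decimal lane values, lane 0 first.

vd = [216, 68, 4294967282, 109, 85, 23, 4294967078, 58]

256-bit reg / 32-bit elem → 8 lanes
p0[j] = (12+j < 20); true for j=0..7 → 8 lanes set
lane  0: sub(0xfb,0x23) ⇒ 0xd8
lane  1: sub(0xc3,0x7f) ⇒ 0x44
lane  2: sub(0x51,0x5f) ⇒ 0xfffffff2
lane  3: sub(0xa6,0x39) ⇒ 0x6d
lane  4: sub(0xff,0xaa) ⇒ 0x55
lane  5: sub(0xe2,0xcb) ⇒ 0x17
lane  6: sub(0x05,0xdf) ⇒ 0xffffff26
lane  7: sub(0xbc,0x82) ⇒ 0x3a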